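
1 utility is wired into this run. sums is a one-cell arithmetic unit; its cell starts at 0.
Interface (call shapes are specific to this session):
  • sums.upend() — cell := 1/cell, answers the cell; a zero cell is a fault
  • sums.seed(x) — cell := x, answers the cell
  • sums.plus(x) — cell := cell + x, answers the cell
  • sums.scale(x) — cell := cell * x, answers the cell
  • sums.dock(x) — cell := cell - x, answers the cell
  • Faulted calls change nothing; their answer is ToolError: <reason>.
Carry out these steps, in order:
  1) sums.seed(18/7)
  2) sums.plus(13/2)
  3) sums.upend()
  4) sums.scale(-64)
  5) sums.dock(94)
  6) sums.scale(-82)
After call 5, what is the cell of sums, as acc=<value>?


Answer: acc=-12834/127

Derivation:
>> seed(x=18/7)
<< 18/7
>> plus(x=13/2)
<< 127/14
>> upend()
<< 14/127
>> scale(x=-64)
<< -896/127
>> dock(x=94)
<< -12834/127
>> scale(x=-82)
<< 1052388/127


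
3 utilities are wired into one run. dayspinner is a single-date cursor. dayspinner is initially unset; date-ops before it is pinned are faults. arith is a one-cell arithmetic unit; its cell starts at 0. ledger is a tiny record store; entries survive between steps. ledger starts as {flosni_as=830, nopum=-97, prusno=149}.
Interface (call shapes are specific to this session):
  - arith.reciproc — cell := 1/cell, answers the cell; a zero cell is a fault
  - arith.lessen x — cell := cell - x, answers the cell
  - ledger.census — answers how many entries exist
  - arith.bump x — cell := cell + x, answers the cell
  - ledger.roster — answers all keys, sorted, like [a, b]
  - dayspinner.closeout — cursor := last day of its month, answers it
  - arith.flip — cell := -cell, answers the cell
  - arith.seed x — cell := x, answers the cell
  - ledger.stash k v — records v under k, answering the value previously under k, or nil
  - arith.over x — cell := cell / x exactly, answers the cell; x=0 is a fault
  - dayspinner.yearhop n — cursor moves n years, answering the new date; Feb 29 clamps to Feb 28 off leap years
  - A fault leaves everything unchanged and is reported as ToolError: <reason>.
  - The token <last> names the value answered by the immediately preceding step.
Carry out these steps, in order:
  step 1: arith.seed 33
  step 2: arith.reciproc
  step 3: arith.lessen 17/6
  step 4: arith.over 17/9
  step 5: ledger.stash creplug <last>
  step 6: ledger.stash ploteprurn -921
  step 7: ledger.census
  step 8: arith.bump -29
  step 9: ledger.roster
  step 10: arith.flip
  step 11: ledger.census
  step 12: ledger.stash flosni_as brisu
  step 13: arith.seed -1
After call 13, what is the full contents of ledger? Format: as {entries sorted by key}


Answer: {creplug=-555/374, flosni_as=brisu, nopum=-97, ploteprurn=-921, prusno=149}

Derivation:
I call arith.seed(x: 33), giving 33.
Then arith.reciproc, and see 1/33.
Then arith.lessen(x: 17/6), and observe -185/66.
I run arith.over(x: 17/9), which returns -555/374.
I invoke ledger.stash(k: creplug, v: <last>), yielding nil.
Next I call ledger.stash(k: ploteprurn, v: -921), yielding nil.
I run ledger.census(), → 5.
Calling arith.bump(x: -29), which returns -11401/374.
Then ledger.roster(): [creplug, flosni_as, nopum, ploteprurn, prusno].
Next I call arith.flip, giving 11401/374.
I use ledger.census(), — result: 5.
Now I run ledger.stash(k: flosni_as, v: brisu), yielding 830.
I invoke arith.seed(x: -1), and see -1.


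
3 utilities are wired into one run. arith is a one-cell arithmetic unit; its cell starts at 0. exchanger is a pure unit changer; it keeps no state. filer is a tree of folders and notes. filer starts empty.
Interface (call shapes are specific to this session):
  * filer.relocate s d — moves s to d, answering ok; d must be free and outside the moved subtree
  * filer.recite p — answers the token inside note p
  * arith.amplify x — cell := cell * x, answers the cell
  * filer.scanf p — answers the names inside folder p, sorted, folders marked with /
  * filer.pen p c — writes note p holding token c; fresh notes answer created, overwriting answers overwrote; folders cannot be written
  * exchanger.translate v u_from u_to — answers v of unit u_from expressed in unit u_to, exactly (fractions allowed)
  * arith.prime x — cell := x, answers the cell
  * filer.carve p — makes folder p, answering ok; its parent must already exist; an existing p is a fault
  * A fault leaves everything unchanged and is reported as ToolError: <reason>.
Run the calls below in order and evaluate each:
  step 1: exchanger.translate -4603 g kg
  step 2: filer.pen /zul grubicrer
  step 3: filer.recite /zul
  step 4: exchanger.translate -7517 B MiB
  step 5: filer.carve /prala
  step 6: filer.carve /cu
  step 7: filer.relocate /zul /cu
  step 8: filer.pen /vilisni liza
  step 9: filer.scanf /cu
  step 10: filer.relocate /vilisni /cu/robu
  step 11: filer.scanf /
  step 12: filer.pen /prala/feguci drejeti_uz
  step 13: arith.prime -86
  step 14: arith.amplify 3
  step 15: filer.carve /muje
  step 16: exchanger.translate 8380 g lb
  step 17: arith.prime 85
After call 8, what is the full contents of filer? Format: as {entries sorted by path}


Answer: {cu/, prala/, vilisni=liza, zul=grubicrer}

Derivation:
Step: exchanger.translate[v→-4603; u_from→g; u_to→kg]
Result: -4603/1000
Step: filer.pen[p→/zul; c→grubicrer]
Result: created
Step: filer.recite[p→/zul]
Result: grubicrer
Step: exchanger.translate[v→-7517; u_from→B; u_to→MiB]
Result: -7517/1048576
Step: filer.carve[p→/prala]
Result: ok
Step: filer.carve[p→/cu]
Result: ok
Step: filer.relocate[s→/zul; d→/cu]
Result: ToolError: exists
Step: filer.pen[p→/vilisni; c→liza]
Result: created
Step: filer.scanf[p→/cu]
Result: []
Step: filer.relocate[s→/vilisni; d→/cu/robu]
Result: ok
Step: filer.scanf[p→/]
Result: [cu/, prala/, zul]
Step: filer.pen[p→/prala/feguci; c→drejeti_uz]
Result: created
Step: arith.prime[x→-86]
Result: -86
Step: arith.amplify[x→3]
Result: -258
Step: filer.carve[p→/muje]
Result: ok
Step: exchanger.translate[v→8380; u_from→g; u_to→lb]
Result: 838000000/45359237
Step: arith.prime[x→85]
Result: 85


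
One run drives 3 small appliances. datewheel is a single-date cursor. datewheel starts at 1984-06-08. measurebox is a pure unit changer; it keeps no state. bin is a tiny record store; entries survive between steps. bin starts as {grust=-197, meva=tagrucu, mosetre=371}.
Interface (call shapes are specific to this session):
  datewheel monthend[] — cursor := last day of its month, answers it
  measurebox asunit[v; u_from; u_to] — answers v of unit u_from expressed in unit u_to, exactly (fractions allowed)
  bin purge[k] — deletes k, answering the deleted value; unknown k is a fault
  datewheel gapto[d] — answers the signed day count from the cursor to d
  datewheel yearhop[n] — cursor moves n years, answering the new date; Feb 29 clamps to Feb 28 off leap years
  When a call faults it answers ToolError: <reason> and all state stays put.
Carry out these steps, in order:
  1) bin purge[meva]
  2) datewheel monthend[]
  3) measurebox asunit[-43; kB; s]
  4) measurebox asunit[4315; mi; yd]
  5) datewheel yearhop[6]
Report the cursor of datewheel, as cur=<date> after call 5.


-> bin purge(meva)
<- tagrucu
-> datewheel monthend()
<- 1984-06-30
-> measurebox asunit(-43, kB, s)
<- ToolError: incompatible units
-> measurebox asunit(4315, mi, yd)
<- 7594400
-> datewheel yearhop(6)
<- 1990-06-30

Answer: cur=1990-06-30


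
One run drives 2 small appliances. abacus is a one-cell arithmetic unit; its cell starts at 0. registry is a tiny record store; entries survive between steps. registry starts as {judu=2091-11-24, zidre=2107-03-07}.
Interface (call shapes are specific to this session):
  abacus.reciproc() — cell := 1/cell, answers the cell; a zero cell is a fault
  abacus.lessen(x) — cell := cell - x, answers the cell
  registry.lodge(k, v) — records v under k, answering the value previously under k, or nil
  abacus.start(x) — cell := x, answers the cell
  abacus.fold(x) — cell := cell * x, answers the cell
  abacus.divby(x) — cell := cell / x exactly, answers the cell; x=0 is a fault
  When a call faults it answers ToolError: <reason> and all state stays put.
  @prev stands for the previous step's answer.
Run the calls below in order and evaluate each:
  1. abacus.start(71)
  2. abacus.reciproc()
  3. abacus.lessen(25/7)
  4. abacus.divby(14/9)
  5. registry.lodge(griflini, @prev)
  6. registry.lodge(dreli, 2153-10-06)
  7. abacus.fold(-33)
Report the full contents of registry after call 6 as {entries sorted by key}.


Answer: {dreli=2153-10-06, griflini=-7956/3479, judu=2091-11-24, zidre=2107-03-07}

Derivation:
·→ abacus.start(x: 71)
·← 71
·→ abacus.reciproc()
·← 1/71
·→ abacus.lessen(x: 25/7)
·← -1768/497
·→ abacus.divby(x: 14/9)
·← -7956/3479
·→ registry.lodge(k: griflini, v: @prev)
·← nil
·→ registry.lodge(k: dreli, v: 2153-10-06)
·← nil
·→ abacus.fold(x: -33)
·← 262548/3479


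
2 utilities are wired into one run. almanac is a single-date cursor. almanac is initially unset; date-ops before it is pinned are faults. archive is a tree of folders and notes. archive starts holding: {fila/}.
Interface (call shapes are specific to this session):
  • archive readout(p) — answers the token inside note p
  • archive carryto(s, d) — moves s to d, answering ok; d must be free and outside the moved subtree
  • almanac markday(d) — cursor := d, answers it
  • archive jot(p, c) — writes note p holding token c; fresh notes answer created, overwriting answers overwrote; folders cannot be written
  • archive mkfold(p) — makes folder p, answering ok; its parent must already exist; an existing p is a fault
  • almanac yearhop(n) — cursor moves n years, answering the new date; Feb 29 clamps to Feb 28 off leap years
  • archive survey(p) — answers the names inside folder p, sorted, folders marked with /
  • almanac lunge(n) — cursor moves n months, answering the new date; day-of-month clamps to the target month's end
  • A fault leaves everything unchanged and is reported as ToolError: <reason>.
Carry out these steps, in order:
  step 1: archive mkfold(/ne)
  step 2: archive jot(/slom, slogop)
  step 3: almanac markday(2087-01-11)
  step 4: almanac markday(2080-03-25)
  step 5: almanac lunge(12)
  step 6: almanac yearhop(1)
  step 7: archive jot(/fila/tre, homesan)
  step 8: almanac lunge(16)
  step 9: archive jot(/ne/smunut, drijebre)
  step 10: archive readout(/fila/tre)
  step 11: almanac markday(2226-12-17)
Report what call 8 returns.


Answer: 2083-07-25

Derivation:
Act: archive mkfold[p→/ne]
Obs: ok
Act: archive jot[p→/slom; c→slogop]
Obs: created
Act: almanac markday[d→2087-01-11]
Obs: 2087-01-11
Act: almanac markday[d→2080-03-25]
Obs: 2080-03-25
Act: almanac lunge[n→12]
Obs: 2081-03-25
Act: almanac yearhop[n→1]
Obs: 2082-03-25
Act: archive jot[p→/fila/tre; c→homesan]
Obs: created
Act: almanac lunge[n→16]
Obs: 2083-07-25
Act: archive jot[p→/ne/smunut; c→drijebre]
Obs: created
Act: archive readout[p→/fila/tre]
Obs: homesan
Act: almanac markday[d→2226-12-17]
Obs: 2226-12-17


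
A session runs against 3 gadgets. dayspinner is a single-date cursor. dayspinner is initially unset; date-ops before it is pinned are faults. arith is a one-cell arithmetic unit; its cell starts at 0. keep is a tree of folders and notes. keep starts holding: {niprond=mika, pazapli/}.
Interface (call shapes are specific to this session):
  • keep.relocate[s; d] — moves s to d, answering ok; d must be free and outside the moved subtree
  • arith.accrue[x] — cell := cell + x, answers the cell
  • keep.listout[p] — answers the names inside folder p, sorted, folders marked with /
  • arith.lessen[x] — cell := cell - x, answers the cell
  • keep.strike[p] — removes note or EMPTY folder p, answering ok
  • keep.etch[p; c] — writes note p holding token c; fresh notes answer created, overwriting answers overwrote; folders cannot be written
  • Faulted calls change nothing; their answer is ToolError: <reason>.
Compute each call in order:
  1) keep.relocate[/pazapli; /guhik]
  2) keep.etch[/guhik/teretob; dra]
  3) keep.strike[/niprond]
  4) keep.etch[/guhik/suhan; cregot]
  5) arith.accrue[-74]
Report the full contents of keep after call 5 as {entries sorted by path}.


% 1. keep.relocate(s='/pazapli', d='/guhik') : ok
% 2. keep.etch(p='/guhik/teretob', c='dra') : created
% 3. keep.strike(p='/niprond') : ok
% 4. keep.etch(p='/guhik/suhan', c='cregot') : created
% 5. arith.accrue(x='-74') : -74

Answer: {guhik/, guhik/suhan=cregot, guhik/teretob=dra}


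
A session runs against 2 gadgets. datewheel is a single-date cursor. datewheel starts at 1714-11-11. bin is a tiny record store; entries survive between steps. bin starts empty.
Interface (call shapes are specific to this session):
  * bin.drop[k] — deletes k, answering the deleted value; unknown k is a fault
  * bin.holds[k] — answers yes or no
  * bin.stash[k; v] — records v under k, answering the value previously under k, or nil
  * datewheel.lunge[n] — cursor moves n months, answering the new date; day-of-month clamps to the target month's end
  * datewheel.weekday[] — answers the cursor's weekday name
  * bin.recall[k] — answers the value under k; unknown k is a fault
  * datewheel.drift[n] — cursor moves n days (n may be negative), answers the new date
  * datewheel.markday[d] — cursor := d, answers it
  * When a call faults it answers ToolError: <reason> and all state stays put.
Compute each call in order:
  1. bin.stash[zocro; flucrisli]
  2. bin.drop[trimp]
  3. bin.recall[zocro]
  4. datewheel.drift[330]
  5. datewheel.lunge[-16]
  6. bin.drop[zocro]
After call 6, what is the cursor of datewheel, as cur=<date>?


Invoking stash passing zocro, flucrisli, yielding nil.
Now I run drop passing trimp, which returns ToolError: no such key trimp.
I call recall passing zocro, giving flucrisli.
Now I run drift passing 330, — result: 1715-10-07.
Calling lunge passing -16, → 1714-06-07.
Then drop passing zocro, and see flucrisli.

Answer: cur=1714-06-07


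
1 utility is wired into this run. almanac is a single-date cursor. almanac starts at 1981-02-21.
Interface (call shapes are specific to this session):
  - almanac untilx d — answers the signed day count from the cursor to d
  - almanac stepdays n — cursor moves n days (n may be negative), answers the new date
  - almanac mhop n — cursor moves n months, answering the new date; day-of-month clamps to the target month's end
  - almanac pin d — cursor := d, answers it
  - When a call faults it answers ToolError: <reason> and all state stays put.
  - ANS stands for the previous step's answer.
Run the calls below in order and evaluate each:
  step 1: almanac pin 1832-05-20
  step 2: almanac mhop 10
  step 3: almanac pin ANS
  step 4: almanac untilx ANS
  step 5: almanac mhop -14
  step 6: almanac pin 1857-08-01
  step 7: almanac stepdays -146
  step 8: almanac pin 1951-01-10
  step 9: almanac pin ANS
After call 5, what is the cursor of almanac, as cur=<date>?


Answer: cur=1832-01-20

Derivation:
Step: almanac pin[d='1832-05-20']
Result: 1832-05-20
Step: almanac mhop[n='10']
Result: 1833-03-20
Step: almanac pin[d='ANS']
Result: 1833-03-20
Step: almanac untilx[d='ANS']
Result: 0
Step: almanac mhop[n='-14']
Result: 1832-01-20
Step: almanac pin[d='1857-08-01']
Result: 1857-08-01
Step: almanac stepdays[n='-146']
Result: 1857-03-08
Step: almanac pin[d='1951-01-10']
Result: 1951-01-10
Step: almanac pin[d='ANS']
Result: 1951-01-10


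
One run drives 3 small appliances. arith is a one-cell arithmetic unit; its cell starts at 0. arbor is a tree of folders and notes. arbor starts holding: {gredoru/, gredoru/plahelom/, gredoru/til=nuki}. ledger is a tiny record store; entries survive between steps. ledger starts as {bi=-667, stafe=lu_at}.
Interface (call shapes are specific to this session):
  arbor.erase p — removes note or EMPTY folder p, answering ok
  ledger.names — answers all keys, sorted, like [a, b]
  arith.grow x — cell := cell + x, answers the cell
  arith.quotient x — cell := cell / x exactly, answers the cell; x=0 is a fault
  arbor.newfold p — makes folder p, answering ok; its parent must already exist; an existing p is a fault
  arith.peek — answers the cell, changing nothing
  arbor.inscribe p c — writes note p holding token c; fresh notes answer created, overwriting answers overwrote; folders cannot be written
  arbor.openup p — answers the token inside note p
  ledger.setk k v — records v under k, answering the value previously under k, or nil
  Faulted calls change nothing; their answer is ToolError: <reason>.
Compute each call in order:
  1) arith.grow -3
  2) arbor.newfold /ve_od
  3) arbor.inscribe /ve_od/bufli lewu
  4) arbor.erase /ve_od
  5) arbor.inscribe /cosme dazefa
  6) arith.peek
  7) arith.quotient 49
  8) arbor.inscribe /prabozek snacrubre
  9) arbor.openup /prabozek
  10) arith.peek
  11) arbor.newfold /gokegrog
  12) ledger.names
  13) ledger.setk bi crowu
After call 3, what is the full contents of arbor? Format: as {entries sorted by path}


>> grow(x: -3)
<< -3
>> newfold(p: /ve_od)
<< ok
>> inscribe(p: /ve_od/bufli, c: lewu)
<< created
>> erase(p: /ve_od)
<< ToolError: not empty
>> inscribe(p: /cosme, c: dazefa)
<< created
>> peek()
<< -3
>> quotient(x: 49)
<< -3/49
>> inscribe(p: /prabozek, c: snacrubre)
<< created
>> openup(p: /prabozek)
<< snacrubre
>> peek()
<< -3/49
>> newfold(p: /gokegrog)
<< ok
>> names()
<< [bi, stafe]
>> setk(k: bi, v: crowu)
<< -667

Answer: {gredoru/, gredoru/plahelom/, gredoru/til=nuki, ve_od/, ve_od/bufli=lewu}


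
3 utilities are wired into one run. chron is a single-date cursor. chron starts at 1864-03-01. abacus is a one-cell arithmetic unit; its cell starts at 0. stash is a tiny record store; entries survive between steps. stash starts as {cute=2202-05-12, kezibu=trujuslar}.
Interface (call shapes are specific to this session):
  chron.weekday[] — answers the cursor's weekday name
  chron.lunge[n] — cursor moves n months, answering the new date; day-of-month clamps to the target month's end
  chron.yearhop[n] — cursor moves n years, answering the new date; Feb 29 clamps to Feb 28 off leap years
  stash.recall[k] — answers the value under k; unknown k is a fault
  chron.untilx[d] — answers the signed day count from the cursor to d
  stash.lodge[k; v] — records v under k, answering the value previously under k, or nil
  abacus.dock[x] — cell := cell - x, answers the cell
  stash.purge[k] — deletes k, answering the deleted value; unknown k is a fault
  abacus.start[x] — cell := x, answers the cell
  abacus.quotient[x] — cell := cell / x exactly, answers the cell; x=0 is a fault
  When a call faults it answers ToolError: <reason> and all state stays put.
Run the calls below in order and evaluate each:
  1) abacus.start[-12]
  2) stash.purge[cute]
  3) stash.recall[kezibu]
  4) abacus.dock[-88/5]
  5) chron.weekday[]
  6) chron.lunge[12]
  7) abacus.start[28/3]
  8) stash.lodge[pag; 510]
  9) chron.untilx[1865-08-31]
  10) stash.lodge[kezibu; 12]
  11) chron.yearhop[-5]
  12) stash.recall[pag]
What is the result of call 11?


Answer: 1860-03-01

Derivation:
> abacus.start x: -12
[out] -12
> stash.purge k: cute
[out] 2202-05-12
> stash.recall k: kezibu
[out] trujuslar
> abacus.dock x: -88/5
[out] 28/5
> chron.weekday
[out] Tuesday
> chron.lunge n: 12
[out] 1865-03-01
> abacus.start x: 28/3
[out] 28/3
> stash.lodge k: pag v: 510
[out] nil
> chron.untilx d: 1865-08-31
[out] 183
> stash.lodge k: kezibu v: 12
[out] trujuslar
> chron.yearhop n: -5
[out] 1860-03-01
> stash.recall k: pag
[out] 510


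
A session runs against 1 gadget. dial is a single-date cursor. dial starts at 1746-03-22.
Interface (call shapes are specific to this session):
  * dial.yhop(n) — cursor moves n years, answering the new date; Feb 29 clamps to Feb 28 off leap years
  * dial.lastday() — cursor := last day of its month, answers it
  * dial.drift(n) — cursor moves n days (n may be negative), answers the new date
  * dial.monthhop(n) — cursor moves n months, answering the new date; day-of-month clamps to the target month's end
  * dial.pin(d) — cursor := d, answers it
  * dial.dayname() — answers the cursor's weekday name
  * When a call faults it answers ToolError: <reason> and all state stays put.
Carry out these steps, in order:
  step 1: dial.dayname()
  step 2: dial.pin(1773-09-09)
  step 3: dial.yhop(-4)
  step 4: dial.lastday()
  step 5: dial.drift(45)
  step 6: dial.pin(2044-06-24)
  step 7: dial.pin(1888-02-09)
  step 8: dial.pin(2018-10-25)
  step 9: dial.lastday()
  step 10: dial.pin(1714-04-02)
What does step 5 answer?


$ dayname
:: Tuesday
$ pin d='1773-09-09'
:: 1773-09-09
$ yhop n='-4'
:: 1769-09-09
$ lastday
:: 1769-09-30
$ drift n='45'
:: 1769-11-14
$ pin d='2044-06-24'
:: 2044-06-24
$ pin d='1888-02-09'
:: 1888-02-09
$ pin d='2018-10-25'
:: 2018-10-25
$ lastday
:: 2018-10-31
$ pin d='1714-04-02'
:: 1714-04-02

Answer: 1769-11-14


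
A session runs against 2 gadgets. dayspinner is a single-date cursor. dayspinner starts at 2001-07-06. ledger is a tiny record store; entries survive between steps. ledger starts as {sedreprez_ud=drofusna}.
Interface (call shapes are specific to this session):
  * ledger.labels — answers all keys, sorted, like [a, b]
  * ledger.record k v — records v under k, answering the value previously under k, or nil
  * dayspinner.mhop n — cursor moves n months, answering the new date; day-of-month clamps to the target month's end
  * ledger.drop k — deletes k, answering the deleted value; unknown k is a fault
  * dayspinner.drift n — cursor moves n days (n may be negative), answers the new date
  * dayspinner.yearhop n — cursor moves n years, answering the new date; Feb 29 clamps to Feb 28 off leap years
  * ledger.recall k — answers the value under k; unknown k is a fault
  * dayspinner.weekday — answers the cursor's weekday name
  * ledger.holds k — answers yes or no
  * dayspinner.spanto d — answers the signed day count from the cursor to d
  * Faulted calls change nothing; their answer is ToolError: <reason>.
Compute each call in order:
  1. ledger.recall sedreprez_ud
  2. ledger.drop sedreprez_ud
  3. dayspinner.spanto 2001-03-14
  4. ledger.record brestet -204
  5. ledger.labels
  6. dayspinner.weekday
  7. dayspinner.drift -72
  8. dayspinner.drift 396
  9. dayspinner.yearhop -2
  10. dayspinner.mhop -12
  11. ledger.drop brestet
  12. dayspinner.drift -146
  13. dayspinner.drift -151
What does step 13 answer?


# 1. ledger.recall(k=sedreprez_ud) ~> drofusna
# 2. ledger.drop(k=sedreprez_ud) ~> drofusna
# 3. dayspinner.spanto(d=2001-03-14) ~> -114
# 4. ledger.record(k=brestet, v=-204) ~> nil
# 5. ledger.labels() ~> [brestet]
# 6. dayspinner.weekday() ~> Friday
# 7. dayspinner.drift(n=-72) ~> 2001-04-25
# 8. dayspinner.drift(n=396) ~> 2002-05-26
# 9. dayspinner.yearhop(n=-2) ~> 2000-05-26
# 10. dayspinner.mhop(n=-12) ~> 1999-05-26
# 11. ledger.drop(k=brestet) ~> -204
# 12. dayspinner.drift(n=-146) ~> 1998-12-31
# 13. dayspinner.drift(n=-151) ~> 1998-08-02

Answer: 1998-08-02


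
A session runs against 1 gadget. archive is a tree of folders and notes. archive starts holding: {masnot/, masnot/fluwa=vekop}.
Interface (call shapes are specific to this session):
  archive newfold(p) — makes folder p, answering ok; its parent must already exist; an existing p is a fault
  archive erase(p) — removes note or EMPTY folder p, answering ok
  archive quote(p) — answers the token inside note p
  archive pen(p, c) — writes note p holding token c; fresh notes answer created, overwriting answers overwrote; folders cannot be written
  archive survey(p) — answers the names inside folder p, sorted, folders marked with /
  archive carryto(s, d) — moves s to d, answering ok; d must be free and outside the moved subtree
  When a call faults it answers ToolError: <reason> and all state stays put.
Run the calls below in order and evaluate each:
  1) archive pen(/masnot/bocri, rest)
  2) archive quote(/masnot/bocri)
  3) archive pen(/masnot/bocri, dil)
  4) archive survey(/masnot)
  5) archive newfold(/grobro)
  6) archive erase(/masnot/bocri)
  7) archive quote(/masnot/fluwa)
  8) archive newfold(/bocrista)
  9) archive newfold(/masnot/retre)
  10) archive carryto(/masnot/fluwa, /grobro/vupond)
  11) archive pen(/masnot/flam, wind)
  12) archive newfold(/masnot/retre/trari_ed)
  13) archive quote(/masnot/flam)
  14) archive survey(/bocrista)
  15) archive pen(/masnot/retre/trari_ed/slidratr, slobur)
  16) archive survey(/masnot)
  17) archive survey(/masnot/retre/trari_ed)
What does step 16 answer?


Answer: [flam, retre/]

Derivation:
>>> archive pen /masnot/bocri rest
:: created
>>> archive quote /masnot/bocri
:: rest
>>> archive pen /masnot/bocri dil
:: overwrote
>>> archive survey /masnot
:: [bocri, fluwa]
>>> archive newfold /grobro
:: ok
>>> archive erase /masnot/bocri
:: ok
>>> archive quote /masnot/fluwa
:: vekop
>>> archive newfold /bocrista
:: ok
>>> archive newfold /masnot/retre
:: ok
>>> archive carryto /masnot/fluwa /grobro/vupond
:: ok
>>> archive pen /masnot/flam wind
:: created
>>> archive newfold /masnot/retre/trari_ed
:: ok
>>> archive quote /masnot/flam
:: wind
>>> archive survey /bocrista
:: []
>>> archive pen /masnot/retre/trari_ed/slidratr slobur
:: created
>>> archive survey /masnot
:: [flam, retre/]
>>> archive survey /masnot/retre/trari_ed
:: [slidratr]


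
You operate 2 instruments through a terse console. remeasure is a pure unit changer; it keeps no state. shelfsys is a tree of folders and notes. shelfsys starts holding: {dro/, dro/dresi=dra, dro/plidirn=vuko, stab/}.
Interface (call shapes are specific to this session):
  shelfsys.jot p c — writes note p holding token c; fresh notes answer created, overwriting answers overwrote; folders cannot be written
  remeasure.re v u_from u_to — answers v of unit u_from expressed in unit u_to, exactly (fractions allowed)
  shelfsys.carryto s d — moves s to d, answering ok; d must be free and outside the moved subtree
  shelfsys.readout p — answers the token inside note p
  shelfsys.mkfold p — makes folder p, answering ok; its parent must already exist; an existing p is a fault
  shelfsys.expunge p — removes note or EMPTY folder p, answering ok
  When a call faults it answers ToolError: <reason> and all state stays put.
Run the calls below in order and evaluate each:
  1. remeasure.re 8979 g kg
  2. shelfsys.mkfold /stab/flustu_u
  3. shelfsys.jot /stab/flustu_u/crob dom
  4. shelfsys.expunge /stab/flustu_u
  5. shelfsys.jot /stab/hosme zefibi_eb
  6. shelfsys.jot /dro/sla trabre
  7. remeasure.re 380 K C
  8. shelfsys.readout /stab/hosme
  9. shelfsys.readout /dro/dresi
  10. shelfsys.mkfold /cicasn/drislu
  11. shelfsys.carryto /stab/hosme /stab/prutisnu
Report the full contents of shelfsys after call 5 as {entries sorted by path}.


% 1. re(v→8979, u_from→g, u_to→kg) => 8979/1000
% 2. mkfold(p→/stab/flustu_u) => ok
% 3. jot(p→/stab/flustu_u/crob, c→dom) => created
% 4. expunge(p→/stab/flustu_u) => ToolError: not empty
% 5. jot(p→/stab/hosme, c→zefibi_eb) => created
% 6. jot(p→/dro/sla, c→trabre) => created
% 7. re(v→380, u_from→K, u_to→C) => 2137/20
% 8. readout(p→/stab/hosme) => zefibi_eb
% 9. readout(p→/dro/dresi) => dra
% 10. mkfold(p→/cicasn/drislu) => ToolError: no parent
% 11. carryto(s→/stab/hosme, d→/stab/prutisnu) => ok

Answer: {dro/, dro/dresi=dra, dro/plidirn=vuko, stab/, stab/flustu_u/, stab/flustu_u/crob=dom, stab/hosme=zefibi_eb}


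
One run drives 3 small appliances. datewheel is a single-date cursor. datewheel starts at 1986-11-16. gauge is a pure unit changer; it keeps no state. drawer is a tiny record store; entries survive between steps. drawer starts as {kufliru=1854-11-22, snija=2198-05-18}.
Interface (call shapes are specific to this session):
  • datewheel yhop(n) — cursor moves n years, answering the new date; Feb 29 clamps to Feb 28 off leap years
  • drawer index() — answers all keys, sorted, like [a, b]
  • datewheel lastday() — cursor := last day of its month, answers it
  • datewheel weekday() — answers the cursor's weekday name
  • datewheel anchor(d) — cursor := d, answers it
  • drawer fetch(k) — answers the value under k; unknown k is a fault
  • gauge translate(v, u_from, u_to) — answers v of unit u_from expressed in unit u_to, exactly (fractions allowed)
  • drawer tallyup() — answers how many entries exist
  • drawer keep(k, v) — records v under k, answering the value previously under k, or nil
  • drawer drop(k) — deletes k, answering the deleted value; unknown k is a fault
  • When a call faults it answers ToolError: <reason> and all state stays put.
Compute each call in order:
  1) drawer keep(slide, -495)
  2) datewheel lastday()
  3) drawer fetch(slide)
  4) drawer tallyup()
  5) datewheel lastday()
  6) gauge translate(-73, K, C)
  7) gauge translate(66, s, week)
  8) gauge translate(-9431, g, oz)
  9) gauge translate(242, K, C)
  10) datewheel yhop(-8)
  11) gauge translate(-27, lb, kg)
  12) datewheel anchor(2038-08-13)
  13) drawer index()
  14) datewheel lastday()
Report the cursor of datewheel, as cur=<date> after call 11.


[in] drawer keep k: slide v: -495
= nil
[in] datewheel lastday
= 1986-11-30
[in] drawer fetch k: slide
= -495
[in] drawer tallyup
= 3
[in] datewheel lastday
= 1986-11-30
[in] gauge translate v: -73 u_from: K u_to: C
= -6923/20
[in] gauge translate v: 66 u_from: s u_to: week
= 11/100800
[in] gauge translate v: -9431 u_from: g u_to: oz
= -15089600000/45359237
[in] gauge translate v: 242 u_from: K u_to: C
= -623/20
[in] datewheel yhop n: -8
= 1978-11-30
[in] gauge translate v: -27 u_from: lb u_to: kg
= -1224699399/100000000
[in] datewheel anchor d: 2038-08-13
= 2038-08-13
[in] drawer index
= [kufliru, slide, snija]
[in] datewheel lastday
= 2038-08-31

Answer: cur=1978-11-30


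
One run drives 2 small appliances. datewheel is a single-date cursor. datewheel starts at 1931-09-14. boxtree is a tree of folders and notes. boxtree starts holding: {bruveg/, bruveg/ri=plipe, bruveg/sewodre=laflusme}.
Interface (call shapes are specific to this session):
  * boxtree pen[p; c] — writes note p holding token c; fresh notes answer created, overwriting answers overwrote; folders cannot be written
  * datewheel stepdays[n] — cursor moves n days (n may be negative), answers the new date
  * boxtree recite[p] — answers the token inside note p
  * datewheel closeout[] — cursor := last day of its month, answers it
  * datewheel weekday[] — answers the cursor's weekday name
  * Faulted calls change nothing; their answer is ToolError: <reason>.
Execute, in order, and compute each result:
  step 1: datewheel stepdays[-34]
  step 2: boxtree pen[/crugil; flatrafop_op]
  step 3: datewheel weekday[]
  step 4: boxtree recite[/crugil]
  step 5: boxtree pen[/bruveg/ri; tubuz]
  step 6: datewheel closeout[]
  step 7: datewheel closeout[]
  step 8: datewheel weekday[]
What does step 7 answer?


Answer: 1931-08-31

Derivation:
[in] datewheel stepdays n=-34
= 1931-08-11
[in] boxtree pen p=/crugil c=flatrafop_op
= created
[in] datewheel weekday
= Tuesday
[in] boxtree recite p=/crugil
= flatrafop_op
[in] boxtree pen p=/bruveg/ri c=tubuz
= overwrote
[in] datewheel closeout
= 1931-08-31
[in] datewheel closeout
= 1931-08-31
[in] datewheel weekday
= Monday


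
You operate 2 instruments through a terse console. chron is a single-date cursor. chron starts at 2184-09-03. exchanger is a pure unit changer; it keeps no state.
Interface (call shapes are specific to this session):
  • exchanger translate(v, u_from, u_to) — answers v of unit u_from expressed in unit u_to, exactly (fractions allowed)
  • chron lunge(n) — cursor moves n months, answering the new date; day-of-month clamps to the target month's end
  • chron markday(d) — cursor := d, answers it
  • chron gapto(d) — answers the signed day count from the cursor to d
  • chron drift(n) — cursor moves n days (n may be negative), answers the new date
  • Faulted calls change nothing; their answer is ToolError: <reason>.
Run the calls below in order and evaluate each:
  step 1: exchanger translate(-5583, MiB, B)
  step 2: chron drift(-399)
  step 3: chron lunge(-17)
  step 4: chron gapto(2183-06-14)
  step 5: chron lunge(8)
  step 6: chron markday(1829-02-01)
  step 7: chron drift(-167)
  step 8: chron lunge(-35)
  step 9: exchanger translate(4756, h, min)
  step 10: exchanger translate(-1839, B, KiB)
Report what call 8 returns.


Answer: 1825-09-18

Derivation:
I invoke exchanger translate passing v=-5583, u_from=MiB, u_to=B, and get -5854199808.
Calling chron drift passing n=-399, and see 2183-08-01.
Then chron lunge passing n=-17, and get 2182-03-01.
Invoking chron gapto passing d=2183-06-14, yielding 470.
I run chron lunge passing n=8, giving 2182-11-01.
Now I run chron markday passing d=1829-02-01, and observe 1829-02-01.
Now I run chron drift passing n=-167, → 1828-08-18.
I call chron lunge passing n=-35: 1825-09-18.
I invoke exchanger translate passing v=4756, u_from=h, u_to=min: 285360.
Calling exchanger translate passing v=-1839, u_from=B, u_to=KiB: -1839/1024.


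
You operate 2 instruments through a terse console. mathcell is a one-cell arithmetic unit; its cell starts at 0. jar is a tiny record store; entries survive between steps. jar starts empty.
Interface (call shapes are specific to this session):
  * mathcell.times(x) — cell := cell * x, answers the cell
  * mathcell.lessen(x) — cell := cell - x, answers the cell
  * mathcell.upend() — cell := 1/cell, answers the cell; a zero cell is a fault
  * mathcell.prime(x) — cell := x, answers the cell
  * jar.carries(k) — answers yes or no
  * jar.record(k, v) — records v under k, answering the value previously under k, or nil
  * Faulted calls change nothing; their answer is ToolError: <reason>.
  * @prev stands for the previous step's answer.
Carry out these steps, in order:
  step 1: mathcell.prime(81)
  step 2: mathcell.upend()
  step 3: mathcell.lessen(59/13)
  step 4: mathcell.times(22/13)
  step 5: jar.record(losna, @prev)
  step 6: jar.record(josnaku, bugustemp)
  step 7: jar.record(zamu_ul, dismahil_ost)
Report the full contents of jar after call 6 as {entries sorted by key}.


Now I run mathcell.prime(x: 81), and observe 81.
Using mathcell.upend(), which returns 1/81.
Invoking mathcell.lessen(x: 59/13): -4766/1053.
Then mathcell.times(x: 22/13), yielding -104852/13689.
Now I run jar.record(k: losna, v: @prev), and get nil.
I call jar.record(k: josnaku, v: bugustemp): nil.
Now I run jar.record(k: zamu_ul, v: dismahil_ost): nil.

Answer: {josnaku=bugustemp, losna=-104852/13689}


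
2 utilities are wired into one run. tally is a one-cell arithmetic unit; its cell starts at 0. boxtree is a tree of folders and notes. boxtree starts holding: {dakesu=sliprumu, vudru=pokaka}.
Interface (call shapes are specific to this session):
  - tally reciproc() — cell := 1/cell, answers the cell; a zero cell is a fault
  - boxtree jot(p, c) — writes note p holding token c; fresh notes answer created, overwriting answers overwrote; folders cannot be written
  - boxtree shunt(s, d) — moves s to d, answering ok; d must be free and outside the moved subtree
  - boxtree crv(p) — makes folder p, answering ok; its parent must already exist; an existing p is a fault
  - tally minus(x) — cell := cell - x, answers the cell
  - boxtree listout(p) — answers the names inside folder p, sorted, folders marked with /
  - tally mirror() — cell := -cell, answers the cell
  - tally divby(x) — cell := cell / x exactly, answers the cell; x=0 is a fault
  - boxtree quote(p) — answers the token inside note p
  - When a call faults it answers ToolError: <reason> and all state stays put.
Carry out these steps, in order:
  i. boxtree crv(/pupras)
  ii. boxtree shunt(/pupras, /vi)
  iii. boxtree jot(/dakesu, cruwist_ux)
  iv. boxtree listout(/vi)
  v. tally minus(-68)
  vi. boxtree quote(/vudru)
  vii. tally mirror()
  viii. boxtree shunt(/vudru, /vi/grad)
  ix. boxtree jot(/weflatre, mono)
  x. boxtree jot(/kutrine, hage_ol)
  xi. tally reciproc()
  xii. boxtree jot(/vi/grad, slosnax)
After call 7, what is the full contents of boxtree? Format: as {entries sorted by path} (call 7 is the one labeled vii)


~$ boxtree crv p: /pupras
  ok
~$ boxtree shunt s: /pupras d: /vi
  ok
~$ boxtree jot p: /dakesu c: cruwist_ux
  overwrote
~$ boxtree listout p: /vi
  []
~$ tally minus x: -68
  68
~$ boxtree quote p: /vudru
  pokaka
~$ tally mirror
  -68
~$ boxtree shunt s: /vudru d: /vi/grad
  ok
~$ boxtree jot p: /weflatre c: mono
  created
~$ boxtree jot p: /kutrine c: hage_ol
  created
~$ tally reciproc
  -1/68
~$ boxtree jot p: /vi/grad c: slosnax
  overwrote

Answer: {dakesu=cruwist_ux, vi/, vudru=pokaka}


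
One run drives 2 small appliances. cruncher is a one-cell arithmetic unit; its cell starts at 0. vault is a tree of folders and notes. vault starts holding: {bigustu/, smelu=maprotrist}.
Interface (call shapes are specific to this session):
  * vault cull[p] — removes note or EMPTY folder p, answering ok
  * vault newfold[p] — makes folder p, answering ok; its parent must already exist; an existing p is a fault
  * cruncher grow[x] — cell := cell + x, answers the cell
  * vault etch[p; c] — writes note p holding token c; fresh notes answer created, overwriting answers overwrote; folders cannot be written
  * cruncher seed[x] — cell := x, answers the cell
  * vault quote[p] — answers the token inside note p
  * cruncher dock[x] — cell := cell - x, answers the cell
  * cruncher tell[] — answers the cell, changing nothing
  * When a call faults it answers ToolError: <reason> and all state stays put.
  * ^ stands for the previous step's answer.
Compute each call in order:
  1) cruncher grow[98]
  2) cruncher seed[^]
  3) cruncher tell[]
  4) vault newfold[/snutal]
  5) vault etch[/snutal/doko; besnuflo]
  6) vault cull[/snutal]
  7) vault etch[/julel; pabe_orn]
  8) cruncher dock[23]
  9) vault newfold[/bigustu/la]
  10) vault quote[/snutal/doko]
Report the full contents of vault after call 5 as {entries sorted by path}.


Answer: {bigustu/, smelu=maprotrist, snutal/, snutal/doko=besnuflo}

Derivation:
Do: cruncher grow[98]
See: 98
Do: cruncher seed[^]
See: 98
Do: cruncher tell[]
See: 98
Do: vault newfold[/snutal]
See: ok
Do: vault etch[/snutal/doko; besnuflo]
See: created
Do: vault cull[/snutal]
See: ToolError: not empty
Do: vault etch[/julel; pabe_orn]
See: created
Do: cruncher dock[23]
See: 75
Do: vault newfold[/bigustu/la]
See: ok
Do: vault quote[/snutal/doko]
See: besnuflo


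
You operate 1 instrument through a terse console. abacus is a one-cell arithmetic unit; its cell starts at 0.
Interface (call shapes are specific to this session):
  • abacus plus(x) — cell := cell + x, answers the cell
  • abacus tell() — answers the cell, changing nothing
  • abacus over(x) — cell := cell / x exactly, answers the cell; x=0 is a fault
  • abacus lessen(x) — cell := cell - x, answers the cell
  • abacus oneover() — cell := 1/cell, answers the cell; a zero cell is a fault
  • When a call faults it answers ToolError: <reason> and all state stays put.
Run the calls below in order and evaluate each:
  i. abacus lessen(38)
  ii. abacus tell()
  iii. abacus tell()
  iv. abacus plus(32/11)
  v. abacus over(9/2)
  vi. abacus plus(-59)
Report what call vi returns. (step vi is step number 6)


>>> abacus lessen 38
  -38
>>> abacus tell
  -38
>>> abacus tell
  -38
>>> abacus plus 32/11
  -386/11
>>> abacus over 9/2
  -772/99
>>> abacus plus -59
  -6613/99

Answer: -6613/99


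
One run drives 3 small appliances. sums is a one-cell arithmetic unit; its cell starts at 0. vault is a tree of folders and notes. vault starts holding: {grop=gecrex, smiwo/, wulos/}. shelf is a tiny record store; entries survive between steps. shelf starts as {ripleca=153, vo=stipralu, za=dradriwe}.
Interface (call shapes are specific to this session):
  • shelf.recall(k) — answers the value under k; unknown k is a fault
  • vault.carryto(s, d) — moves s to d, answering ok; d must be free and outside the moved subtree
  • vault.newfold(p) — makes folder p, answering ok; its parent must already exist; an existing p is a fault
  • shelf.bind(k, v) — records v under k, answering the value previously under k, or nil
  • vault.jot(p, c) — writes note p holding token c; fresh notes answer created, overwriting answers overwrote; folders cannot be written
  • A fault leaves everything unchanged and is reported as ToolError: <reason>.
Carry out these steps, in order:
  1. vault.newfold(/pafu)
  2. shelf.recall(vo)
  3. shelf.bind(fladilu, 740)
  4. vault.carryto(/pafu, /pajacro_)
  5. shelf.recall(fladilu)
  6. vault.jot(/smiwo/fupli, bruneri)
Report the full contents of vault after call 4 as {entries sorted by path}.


==> vault.newfold(p: /pafu)
<== ok
==> shelf.recall(k: vo)
<== stipralu
==> shelf.bind(k: fladilu, v: 740)
<== nil
==> vault.carryto(s: /pafu, d: /pajacro_)
<== ok
==> shelf.recall(k: fladilu)
<== 740
==> vault.jot(p: /smiwo/fupli, c: bruneri)
<== created

Answer: {grop=gecrex, pajacro_/, smiwo/, wulos/}
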